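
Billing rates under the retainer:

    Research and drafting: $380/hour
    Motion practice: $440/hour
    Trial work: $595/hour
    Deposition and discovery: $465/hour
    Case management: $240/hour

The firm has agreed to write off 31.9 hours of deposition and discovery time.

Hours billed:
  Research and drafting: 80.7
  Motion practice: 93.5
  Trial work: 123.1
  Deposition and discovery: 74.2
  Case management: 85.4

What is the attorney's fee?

$185,216.00

Research and drafting: 80.7 × $380 = $30,666.00
Motion practice: 93.5 × $440 = $41,140.00
Trial work: 123.1 × $595 = $73,244.50
Deposition and discovery: 74.2 × $465 = $34,503.00
Case management: 85.4 × $240 = $20,496.00
Subtotal: $200,049.50
Write-off: 31.9 × $465 = $14,833.50
Total: $200,049.50 − $14,833.50 = $185,216.00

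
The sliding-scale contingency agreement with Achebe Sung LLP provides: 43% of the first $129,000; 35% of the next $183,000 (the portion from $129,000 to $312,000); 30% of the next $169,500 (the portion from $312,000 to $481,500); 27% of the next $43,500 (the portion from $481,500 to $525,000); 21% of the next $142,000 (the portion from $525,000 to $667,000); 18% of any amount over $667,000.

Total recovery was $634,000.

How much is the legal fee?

First $129,000 at 43% = $55,470.00
Next $183,000 at 35% = $64,050.00
Next $169,500 at 30% = $50,850.00
Next $43,500 at 27% = $11,745.00
Remaining $109,000 at 21% = $22,890.00
Fee: $55,470.00 + $64,050.00 + $50,850.00 + $11,745.00 + $22,890.00 = $205,005.00

$205,005.00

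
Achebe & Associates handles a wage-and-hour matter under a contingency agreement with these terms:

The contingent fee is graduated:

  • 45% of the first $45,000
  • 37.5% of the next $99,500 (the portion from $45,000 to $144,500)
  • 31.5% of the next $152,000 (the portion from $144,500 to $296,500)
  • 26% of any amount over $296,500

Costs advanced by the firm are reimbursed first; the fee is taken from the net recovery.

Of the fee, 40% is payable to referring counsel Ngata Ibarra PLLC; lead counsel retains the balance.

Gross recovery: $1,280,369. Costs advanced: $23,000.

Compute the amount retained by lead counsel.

Fee base (net of costs): $1,280,369 − $23,000 = $1,257,369
First $45,000 at 45% = $20,250.00
Next $99,500 at 37.5% = $37,312.50
Next $152,000 at 31.5% = $47,880.00
Remaining $960,869 at 26% = $249,825.94
Fee: $20,250.00 + $37,312.50 + $47,880.00 + $249,825.94 = $355,268.44
Referral share: 40% of $355,268.44 = $142,107.38; lead counsel retains $355,268.44 − $142,107.38 = $213,161.06.

$213,161.06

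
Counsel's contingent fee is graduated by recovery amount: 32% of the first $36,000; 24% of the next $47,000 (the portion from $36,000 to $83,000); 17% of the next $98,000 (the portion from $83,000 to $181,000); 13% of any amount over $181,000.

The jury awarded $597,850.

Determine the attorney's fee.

$93,650.50

First $36,000 at 32% = $11,520.00
Next $47,000 at 24% = $11,280.00
Next $98,000 at 17% = $16,660.00
Remaining $416,850 at 13% = $54,190.50
Fee: $11,520.00 + $11,280.00 + $16,660.00 + $54,190.50 = $93,650.50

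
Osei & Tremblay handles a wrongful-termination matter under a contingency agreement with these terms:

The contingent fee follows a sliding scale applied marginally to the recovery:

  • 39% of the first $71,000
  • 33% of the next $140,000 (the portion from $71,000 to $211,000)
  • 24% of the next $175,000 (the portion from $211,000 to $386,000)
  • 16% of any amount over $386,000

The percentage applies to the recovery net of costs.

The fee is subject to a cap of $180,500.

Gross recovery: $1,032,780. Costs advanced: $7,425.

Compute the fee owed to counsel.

$180,500.00

Fee base (net of costs): $1,032,780 − $7,425 = $1,025,355
First $71,000 at 39% = $27,690.00
Next $140,000 at 33% = $46,200.00
Next $175,000 at 24% = $42,000.00
Remaining $639,355 at 16% = $102,296.80
Fee: $27,690.00 + $46,200.00 + $42,000.00 + $102,296.80 = $218,186.80
$218,186.80 exceeds the $180,500 cap, so the fee is capped at $180,500.00.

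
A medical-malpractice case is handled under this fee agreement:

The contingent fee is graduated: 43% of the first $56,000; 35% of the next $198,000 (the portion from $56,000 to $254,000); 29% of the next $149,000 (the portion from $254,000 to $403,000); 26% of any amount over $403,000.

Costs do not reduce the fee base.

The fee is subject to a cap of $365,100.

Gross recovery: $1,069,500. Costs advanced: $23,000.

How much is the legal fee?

$309,880.00

Fee base is the gross recovery, $1,069,500; costs are reimbursed separately.
First $56,000 at 43% = $24,080.00
Next $198,000 at 35% = $69,300.00
Next $149,000 at 29% = $43,210.00
Remaining $666,500 at 26% = $173,290.00
Fee: $24,080.00 + $69,300.00 + $43,210.00 + $173,290.00 = $309,880.00
$309,880.00 is under the $365,100 cap.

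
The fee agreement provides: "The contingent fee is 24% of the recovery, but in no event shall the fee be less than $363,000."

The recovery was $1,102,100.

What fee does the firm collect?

24% of $1,102,100 = $264,504.00
That is below the $363,000 minimum, so the minimum applies.

$363,000.00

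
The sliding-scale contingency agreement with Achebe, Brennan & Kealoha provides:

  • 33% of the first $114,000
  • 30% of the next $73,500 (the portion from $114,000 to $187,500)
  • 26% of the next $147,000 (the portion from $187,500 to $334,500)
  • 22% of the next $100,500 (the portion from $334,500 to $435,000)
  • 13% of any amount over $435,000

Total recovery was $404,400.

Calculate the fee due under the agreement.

First $114,000 at 33% = $37,620.00
Next $73,500 at 30% = $22,050.00
Next $147,000 at 26% = $38,220.00
Remaining $69,900 at 22% = $15,378.00
Fee: $37,620.00 + $22,050.00 + $38,220.00 + $15,378.00 = $113,268.00

$113,268.00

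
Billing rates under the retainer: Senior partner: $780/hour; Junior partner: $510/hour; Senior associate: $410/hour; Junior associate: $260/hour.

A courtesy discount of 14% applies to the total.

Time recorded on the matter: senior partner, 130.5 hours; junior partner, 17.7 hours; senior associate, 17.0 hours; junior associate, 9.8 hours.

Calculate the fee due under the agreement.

$103,488.10

Senior partner: 130.5 × $780 = $101,790.00
Junior partner: 17.7 × $510 = $9,027.00
Senior associate: 17.0 × $410 = $6,970.00
Junior associate: 9.8 × $260 = $2,548.00
Subtotal: $120,335.00
Less 14% discount: −$16,846.90
Total: $120,335.00 − $16,846.90 = $103,488.10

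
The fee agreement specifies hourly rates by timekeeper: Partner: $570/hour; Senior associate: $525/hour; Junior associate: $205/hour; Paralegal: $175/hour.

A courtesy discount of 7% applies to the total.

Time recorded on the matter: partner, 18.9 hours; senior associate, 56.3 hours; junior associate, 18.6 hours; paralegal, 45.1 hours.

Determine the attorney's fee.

$48,393.48

Partner: 18.9 × $570 = $10,773.00
Senior associate: 56.3 × $525 = $29,557.50
Junior associate: 18.6 × $205 = $3,813.00
Paralegal: 45.1 × $175 = $7,892.50
Subtotal: $52,036.00
Less 7% discount: −$3,642.52
Total: $52,036.00 − $3,642.52 = $48,393.48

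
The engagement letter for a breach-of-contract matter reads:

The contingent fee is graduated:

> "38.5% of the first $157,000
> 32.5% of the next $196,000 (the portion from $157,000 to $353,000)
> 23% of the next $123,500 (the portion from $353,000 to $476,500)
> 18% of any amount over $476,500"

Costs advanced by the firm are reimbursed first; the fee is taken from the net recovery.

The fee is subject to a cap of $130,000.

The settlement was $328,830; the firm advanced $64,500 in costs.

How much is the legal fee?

$95,327.25

Fee base (net of costs): $328,830 − $64,500 = $264,330
First $157,000 at 38.5% = $60,445.00
Remaining $107,330 at 32.5% = $34,882.25
Fee: $60,445.00 + $34,882.25 = $95,327.25
$95,327.25 is under the $130,000 cap.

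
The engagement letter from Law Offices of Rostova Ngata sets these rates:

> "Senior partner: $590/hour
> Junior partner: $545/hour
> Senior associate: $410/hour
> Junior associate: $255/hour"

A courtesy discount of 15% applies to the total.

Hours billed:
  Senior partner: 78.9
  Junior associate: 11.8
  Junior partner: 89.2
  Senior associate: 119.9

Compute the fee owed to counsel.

Senior partner: 78.9 × $590 = $46,551.00
Junior partner: 89.2 × $545 = $48,614.00
Senior associate: 119.9 × $410 = $49,159.00
Junior associate: 11.8 × $255 = $3,009.00
Subtotal: $147,333.00
Less 15% discount: −$22,099.95
Total: $147,333.00 − $22,099.95 = $125,233.05

$125,233.05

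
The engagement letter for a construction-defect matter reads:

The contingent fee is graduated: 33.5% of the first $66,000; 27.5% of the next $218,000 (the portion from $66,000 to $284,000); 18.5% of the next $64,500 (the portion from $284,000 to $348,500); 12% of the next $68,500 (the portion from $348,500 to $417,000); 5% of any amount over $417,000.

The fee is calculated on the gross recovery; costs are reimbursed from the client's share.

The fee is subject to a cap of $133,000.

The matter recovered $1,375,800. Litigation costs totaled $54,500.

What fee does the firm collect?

Fee base is the gross recovery, $1,375,800; costs are reimbursed separately.
First $66,000 at 33.5% = $22,110.00
Next $218,000 at 27.5% = $59,950.00
Next $64,500 at 18.5% = $11,932.50
Next $68,500 at 12% = $8,220.00
Remaining $958,800 at 5% = $47,940.00
Fee: $22,110.00 + $59,950.00 + $11,932.50 + $8,220.00 + $47,940.00 = $150,152.50
$150,152.50 exceeds the $133,000 cap, so the fee is capped at $133,000.00.

$133,000.00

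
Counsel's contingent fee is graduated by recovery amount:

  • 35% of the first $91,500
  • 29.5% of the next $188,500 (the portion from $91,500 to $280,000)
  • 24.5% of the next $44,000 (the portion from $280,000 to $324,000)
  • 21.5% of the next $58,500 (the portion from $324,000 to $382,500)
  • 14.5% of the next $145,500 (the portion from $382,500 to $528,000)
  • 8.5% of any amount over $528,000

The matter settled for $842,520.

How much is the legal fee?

$158,821.70

First $91,500 at 35% = $32,025.00
Next $188,500 at 29.5% = $55,607.50
Next $44,000 at 24.5% = $10,780.00
Next $58,500 at 21.5% = $12,577.50
Next $145,500 at 14.5% = $21,097.50
Remaining $314,520 at 8.5% = $26,734.20
Fee: $32,025.00 + $55,607.50 + $10,780.00 + $12,577.50 + $21,097.50 + $26,734.20 = $158,821.70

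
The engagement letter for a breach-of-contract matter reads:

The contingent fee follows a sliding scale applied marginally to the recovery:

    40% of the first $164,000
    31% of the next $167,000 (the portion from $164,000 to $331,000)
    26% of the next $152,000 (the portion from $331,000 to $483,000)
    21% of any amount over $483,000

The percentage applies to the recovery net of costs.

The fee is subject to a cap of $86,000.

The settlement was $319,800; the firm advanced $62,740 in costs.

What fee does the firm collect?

$86,000.00

Fee base (net of costs): $319,800 − $62,740 = $257,060
First $164,000 at 40% = $65,600.00
Remaining $93,060 at 31% = $28,848.60
Fee: $65,600.00 + $28,848.60 = $94,448.60
$94,448.60 exceeds the $86,000 cap, so the fee is capped at $86,000.00.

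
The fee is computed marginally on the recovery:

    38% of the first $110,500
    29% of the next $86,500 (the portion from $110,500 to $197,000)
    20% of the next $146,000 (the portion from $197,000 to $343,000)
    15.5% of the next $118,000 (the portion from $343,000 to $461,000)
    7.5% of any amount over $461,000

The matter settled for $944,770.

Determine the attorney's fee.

First $110,500 at 38% = $41,990.00
Next $86,500 at 29% = $25,085.00
Next $146,000 at 20% = $29,200.00
Next $118,000 at 15.5% = $18,290.00
Remaining $483,770 at 7.5% = $36,282.75
Fee: $41,990.00 + $25,085.00 + $29,200.00 + $18,290.00 + $36,282.75 = $150,847.75

$150,847.75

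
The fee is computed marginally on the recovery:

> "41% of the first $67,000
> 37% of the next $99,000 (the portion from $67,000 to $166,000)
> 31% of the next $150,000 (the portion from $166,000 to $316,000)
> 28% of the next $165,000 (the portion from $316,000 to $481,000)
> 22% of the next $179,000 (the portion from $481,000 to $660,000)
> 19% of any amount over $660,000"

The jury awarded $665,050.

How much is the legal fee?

$197,139.50

First $67,000 at 41% = $27,470.00
Next $99,000 at 37% = $36,630.00
Next $150,000 at 31% = $46,500.00
Next $165,000 at 28% = $46,200.00
Next $179,000 at 22% = $39,380.00
Remaining $5,050 at 19% = $959.50
Fee: $27,470.00 + $36,630.00 + $46,500.00 + $46,200.00 + $39,380.00 + $959.50 = $197,139.50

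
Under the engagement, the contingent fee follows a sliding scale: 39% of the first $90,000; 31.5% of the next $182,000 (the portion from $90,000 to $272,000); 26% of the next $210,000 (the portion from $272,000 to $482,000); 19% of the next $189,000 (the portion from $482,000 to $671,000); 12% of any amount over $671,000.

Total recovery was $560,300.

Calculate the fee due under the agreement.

$161,907.00

First $90,000 at 39% = $35,100.00
Next $182,000 at 31.5% = $57,330.00
Next $210,000 at 26% = $54,600.00
Remaining $78,300 at 19% = $14,877.00
Fee: $35,100.00 + $57,330.00 + $54,600.00 + $14,877.00 = $161,907.00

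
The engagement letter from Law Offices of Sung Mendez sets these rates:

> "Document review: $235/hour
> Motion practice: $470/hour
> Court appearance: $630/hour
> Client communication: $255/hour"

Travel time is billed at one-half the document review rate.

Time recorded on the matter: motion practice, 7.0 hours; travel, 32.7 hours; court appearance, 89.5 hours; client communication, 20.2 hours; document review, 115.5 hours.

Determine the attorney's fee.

$95,810.75

Document review: 115.5 × $235 = $27,142.50
Motion practice: 7.0 × $470 = $3,290.00
Court appearance: 89.5 × $630 = $56,385.00
Client communication: 20.2 × $255 = $5,151.00
Subtotal: $27,142.50 + $3,290.00 + $56,385.00 + $5,151.00 = $91,968.50
Travel: 32.7 × ($235 ÷ 2) = 32.7 × $117.50 = $3,842.25
Total: $91,968.50 + $3,842.25 = $95,810.75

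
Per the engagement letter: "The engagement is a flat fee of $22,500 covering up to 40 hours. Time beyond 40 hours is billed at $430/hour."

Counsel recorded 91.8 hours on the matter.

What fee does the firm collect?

Flat fee: $22,500.00
Excess hours: 91.8 − 40 = 51.8
Overrun: 51.8 × $430 = $22,274.00
Total: $22,500.00 + $22,274.00 = $44,774.00

$44,774.00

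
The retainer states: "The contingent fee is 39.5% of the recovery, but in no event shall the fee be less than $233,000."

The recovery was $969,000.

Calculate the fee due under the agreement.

$382,755.00

39.5% of $969,000 = $382,755.00
That exceeds the $233,000 minimum.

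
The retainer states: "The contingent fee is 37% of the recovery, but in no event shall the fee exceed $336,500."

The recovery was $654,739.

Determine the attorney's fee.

37% of $654,739 = $242,253.43
That is under the $336,500 cap.

$242,253.43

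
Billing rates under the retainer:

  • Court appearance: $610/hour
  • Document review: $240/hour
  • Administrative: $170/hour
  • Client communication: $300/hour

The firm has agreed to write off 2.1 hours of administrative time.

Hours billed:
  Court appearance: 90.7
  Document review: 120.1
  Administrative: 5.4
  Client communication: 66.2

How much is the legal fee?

Court appearance: 90.7 × $610 = $55,327.00
Document review: 120.1 × $240 = $28,824.00
Administrative: 5.4 × $170 = $918.00
Client communication: 66.2 × $300 = $19,860.00
Subtotal: $104,929.00
Write-off: 2.1 × $170 = $357.00
Total: $104,929.00 − $357.00 = $104,572.00

$104,572.00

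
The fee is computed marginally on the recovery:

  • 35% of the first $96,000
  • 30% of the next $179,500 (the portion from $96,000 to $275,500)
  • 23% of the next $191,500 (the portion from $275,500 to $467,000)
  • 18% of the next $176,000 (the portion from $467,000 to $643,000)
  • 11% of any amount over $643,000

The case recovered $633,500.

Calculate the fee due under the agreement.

$161,465.00

First $96,000 at 35% = $33,600.00
Next $179,500 at 30% = $53,850.00
Next $191,500 at 23% = $44,045.00
Remaining $166,500 at 18% = $29,970.00
Fee: $33,600.00 + $53,850.00 + $44,045.00 + $29,970.00 = $161,465.00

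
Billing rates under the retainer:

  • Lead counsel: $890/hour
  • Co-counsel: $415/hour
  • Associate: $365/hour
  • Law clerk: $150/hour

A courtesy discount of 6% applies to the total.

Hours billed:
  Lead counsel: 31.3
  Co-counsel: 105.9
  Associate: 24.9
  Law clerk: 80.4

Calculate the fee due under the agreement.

Lead counsel: 31.3 × $890 = $27,857.00
Co-counsel: 105.9 × $415 = $43,948.50
Associate: 24.9 × $365 = $9,088.50
Law clerk: 80.4 × $150 = $12,060.00
Subtotal: $92,954.00
Less 6% discount: −$5,577.24
Total: $92,954.00 − $5,577.24 = $87,376.76

$87,376.76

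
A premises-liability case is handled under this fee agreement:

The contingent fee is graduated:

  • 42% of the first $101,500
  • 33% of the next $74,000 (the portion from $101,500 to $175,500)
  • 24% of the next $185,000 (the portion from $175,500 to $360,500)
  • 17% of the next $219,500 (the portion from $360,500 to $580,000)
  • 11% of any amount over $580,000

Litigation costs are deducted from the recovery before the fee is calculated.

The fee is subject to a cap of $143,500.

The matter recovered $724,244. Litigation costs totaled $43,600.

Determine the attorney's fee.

$143,500.00

Fee base (net of costs): $724,244 − $43,600 = $680,644
First $101,500 at 42% = $42,630.00
Next $74,000 at 33% = $24,420.00
Next $185,000 at 24% = $44,400.00
Next $219,500 at 17% = $37,315.00
Remaining $100,644 at 11% = $11,070.84
Fee: $42,630.00 + $24,420.00 + $44,400.00 + $37,315.00 + $11,070.84 = $159,835.84
$159,835.84 exceeds the $143,500 cap, so the fee is capped at $143,500.00.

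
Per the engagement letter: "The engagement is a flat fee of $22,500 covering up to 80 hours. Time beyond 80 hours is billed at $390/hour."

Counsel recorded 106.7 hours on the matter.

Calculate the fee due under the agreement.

Flat fee: $22,500.00
Excess hours: 106.7 − 80 = 26.7
Overrun: 26.7 × $390 = $10,413.00
Total: $22,500.00 + $10,413.00 = $32,913.00

$32,913.00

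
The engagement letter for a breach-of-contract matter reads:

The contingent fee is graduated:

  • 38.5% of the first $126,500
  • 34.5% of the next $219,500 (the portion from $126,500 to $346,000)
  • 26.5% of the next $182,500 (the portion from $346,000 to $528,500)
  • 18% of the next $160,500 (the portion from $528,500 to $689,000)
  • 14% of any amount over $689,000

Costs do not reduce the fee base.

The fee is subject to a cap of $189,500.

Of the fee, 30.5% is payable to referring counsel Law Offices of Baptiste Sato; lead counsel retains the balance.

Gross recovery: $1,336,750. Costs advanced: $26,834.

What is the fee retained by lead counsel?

$131,702.50

Fee base is the gross recovery, $1,336,750; costs are reimbursed separately.
First $126,500 at 38.5% = $48,702.50
Next $219,500 at 34.5% = $75,727.50
Next $182,500 at 26.5% = $48,362.50
Next $160,500 at 18% = $28,890.00
Remaining $647,750 at 14% = $90,685.00
Fee: $48,702.50 + $75,727.50 + $48,362.50 + $28,890.00 + $90,685.00 = $292,367.50
$292,367.50 exceeds the $189,500 cap, so the fee is capped at $189,500.00.
Referral share: 30.5% of $189,500.00 = $57,797.50; lead counsel retains $189,500.00 − $57,797.50 = $131,702.50.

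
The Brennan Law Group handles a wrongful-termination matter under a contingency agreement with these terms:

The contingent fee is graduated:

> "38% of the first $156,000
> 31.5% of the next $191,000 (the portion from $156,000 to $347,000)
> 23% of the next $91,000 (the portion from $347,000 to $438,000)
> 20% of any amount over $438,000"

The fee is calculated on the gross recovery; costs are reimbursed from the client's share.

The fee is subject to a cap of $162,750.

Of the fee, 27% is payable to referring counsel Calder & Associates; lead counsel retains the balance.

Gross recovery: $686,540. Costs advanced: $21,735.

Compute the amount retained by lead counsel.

$118,807.50

Fee base is the gross recovery, $686,540; costs are reimbursed separately.
First $156,000 at 38% = $59,280.00
Next $191,000 at 31.5% = $60,165.00
Next $91,000 at 23% = $20,930.00
Remaining $248,540 at 20% = $49,708.00
Fee: $59,280.00 + $60,165.00 + $20,930.00 + $49,708.00 = $190,083.00
$190,083.00 exceeds the $162,750 cap, so the fee is capped at $162,750.00.
Referral share: 27% of $162,750.00 = $43,942.50; lead counsel retains $162,750.00 − $43,942.50 = $118,807.50.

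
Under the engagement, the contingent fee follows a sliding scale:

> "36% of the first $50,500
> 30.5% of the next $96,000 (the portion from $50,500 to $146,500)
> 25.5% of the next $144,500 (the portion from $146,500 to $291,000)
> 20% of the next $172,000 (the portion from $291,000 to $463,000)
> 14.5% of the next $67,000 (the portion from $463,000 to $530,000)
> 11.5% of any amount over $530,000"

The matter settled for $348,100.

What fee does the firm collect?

First $50,500 at 36% = $18,180.00
Next $96,000 at 30.5% = $29,280.00
Next $144,500 at 25.5% = $36,847.50
Remaining $57,100 at 20% = $11,420.00
Fee: $18,180.00 + $29,280.00 + $36,847.50 + $11,420.00 = $95,727.50

$95,727.50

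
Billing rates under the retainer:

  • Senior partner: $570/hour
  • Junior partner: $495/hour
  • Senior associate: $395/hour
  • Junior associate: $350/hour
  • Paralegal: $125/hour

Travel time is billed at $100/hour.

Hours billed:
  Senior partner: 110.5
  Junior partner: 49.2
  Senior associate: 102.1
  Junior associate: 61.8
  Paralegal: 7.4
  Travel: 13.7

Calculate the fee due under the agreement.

Senior partner: 110.5 × $570 = $62,985.00
Junior partner: 49.2 × $495 = $24,354.00
Senior associate: 102.1 × $395 = $40,329.50
Junior associate: 61.8 × $350 = $21,630.00
Paralegal: 7.4 × $125 = $925.00
Subtotal: $62,985.00 + $24,354.00 + $40,329.50 + $21,630.00 + $925.00 = $150,223.50
Travel: 13.7 × $100 = $1,370.00
Total: $150,223.50 + $1,370.00 = $151,593.50

$151,593.50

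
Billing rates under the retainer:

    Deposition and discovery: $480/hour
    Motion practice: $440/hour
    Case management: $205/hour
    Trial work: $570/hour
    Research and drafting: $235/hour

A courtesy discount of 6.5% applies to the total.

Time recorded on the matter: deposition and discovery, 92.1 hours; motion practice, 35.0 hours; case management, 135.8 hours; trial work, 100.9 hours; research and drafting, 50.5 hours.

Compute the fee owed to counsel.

$146,633.71

Deposition and discovery: 92.1 × $480 = $44,208.00
Motion practice: 35.0 × $440 = $15,400.00
Case management: 135.8 × $205 = $27,839.00
Trial work: 100.9 × $570 = $57,513.00
Research and drafting: 50.5 × $235 = $11,867.50
Subtotal: $156,827.50
Less 6.5% discount: −$10,193.79
Total: $156,827.50 − $10,193.79 = $146,633.71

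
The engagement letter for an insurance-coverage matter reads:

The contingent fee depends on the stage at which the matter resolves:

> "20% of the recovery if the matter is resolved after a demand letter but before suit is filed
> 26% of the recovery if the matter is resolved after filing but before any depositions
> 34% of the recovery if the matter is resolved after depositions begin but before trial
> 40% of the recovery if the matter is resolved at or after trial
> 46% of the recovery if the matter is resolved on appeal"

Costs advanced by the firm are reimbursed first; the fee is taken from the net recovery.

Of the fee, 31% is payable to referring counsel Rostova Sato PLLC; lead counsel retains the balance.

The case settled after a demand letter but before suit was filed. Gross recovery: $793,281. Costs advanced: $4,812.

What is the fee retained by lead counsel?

Fee base (net of costs): $793,281 − $4,812 = $788,469
The matter settled after a demand letter but before suit was filed, so the 20% rate applies.
$788,469 × 20% = $157,693.80
Referral share: 31% of $157,693.80 = $48,885.08; lead counsel retains $157,693.80 − $48,885.08 = $108,808.72.

$108,808.72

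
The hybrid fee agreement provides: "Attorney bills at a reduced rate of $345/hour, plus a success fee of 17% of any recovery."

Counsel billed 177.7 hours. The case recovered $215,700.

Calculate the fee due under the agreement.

Hourly: 177.7 × $345 = $61,306.50
Success fee: 17% of $215,700 = $36,669.00
Total: $61,306.50 + $36,669.00 = $97,975.50

$97,975.50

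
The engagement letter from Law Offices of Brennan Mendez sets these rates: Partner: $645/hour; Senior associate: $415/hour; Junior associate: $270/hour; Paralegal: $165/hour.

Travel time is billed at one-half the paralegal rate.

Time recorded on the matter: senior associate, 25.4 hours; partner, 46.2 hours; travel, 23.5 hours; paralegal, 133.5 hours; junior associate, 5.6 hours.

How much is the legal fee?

Partner: 46.2 × $645 = $29,799.00
Senior associate: 25.4 × $415 = $10,541.00
Junior associate: 5.6 × $270 = $1,512.00
Paralegal: 133.5 × $165 = $22,027.50
Subtotal: $29,799.00 + $10,541.00 + $1,512.00 + $22,027.50 = $63,879.50
Travel: 23.5 × ($165 ÷ 2) = 23.5 × $82.50 = $1,938.75
Total: $63,879.50 + $1,938.75 = $65,818.25

$65,818.25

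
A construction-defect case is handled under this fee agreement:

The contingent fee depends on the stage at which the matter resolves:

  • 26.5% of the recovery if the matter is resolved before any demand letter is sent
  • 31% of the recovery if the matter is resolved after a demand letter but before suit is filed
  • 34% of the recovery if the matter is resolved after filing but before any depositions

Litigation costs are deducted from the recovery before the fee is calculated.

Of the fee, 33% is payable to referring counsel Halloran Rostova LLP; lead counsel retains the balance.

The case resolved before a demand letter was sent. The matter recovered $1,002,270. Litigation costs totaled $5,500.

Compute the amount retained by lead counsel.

$176,976.51

Fee base (net of costs): $1,002,270 − $5,500 = $996,770
The matter resolved before a demand letter was sent, so the 26.5% rate applies.
$996,770 × 26.5% = $264,144.05
Referral share: 33% of $264,144.05 = $87,167.54; lead counsel retains $264,144.05 − $87,167.54 = $176,976.51.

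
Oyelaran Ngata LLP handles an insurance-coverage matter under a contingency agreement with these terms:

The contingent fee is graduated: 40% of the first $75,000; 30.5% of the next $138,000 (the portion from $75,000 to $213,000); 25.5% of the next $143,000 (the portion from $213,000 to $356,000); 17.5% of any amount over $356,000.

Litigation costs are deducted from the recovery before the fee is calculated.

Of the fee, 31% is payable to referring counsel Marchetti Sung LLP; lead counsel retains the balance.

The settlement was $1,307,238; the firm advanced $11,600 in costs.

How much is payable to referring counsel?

Fee base (net of costs): $1,307,238 − $11,600 = $1,295,638
First $75,000 at 40% = $30,000.00
Next $138,000 at 30.5% = $42,090.00
Next $143,000 at 25.5% = $36,465.00
Remaining $939,638 at 17.5% = $164,436.65
Fee: $30,000.00 + $42,090.00 + $36,465.00 + $164,436.65 = $272,991.65
Referral share: 31% of $272,991.65 = $84,627.41; lead counsel retains $272,991.65 − $84,627.41 = $188,364.24.

$84,627.41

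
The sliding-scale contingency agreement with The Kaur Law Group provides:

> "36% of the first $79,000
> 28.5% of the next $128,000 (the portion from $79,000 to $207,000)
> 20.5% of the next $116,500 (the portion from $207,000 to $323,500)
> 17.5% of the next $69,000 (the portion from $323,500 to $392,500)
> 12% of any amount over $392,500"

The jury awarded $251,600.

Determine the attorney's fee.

First $79,000 at 36% = $28,440.00
Next $128,000 at 28.5% = $36,480.00
Remaining $44,600 at 20.5% = $9,143.00
Fee: $28,440.00 + $36,480.00 + $9,143.00 = $74,063.00

$74,063.00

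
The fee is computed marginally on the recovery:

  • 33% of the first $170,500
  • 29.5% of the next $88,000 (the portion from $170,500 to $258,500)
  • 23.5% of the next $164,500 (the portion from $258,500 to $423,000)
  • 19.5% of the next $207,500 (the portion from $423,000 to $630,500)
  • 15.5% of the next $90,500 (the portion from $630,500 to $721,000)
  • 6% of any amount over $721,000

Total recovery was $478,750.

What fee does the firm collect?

$131,753.75

First $170,500 at 33% = $56,265.00
Next $88,000 at 29.5% = $25,960.00
Next $164,500 at 23.5% = $38,657.50
Remaining $55,750 at 19.5% = $10,871.25
Fee: $56,265.00 + $25,960.00 + $38,657.50 + $10,871.25 = $131,753.75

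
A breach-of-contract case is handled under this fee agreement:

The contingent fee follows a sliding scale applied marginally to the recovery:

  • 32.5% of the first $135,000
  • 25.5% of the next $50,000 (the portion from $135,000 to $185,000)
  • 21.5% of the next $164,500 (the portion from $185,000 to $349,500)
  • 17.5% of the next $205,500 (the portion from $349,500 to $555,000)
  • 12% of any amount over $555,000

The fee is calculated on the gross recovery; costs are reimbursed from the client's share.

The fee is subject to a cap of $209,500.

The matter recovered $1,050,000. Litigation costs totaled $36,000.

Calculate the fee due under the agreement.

Fee base is the gross recovery, $1,050,000; costs are reimbursed separately.
First $135,000 at 32.5% = $43,875.00
Next $50,000 at 25.5% = $12,750.00
Next $164,500 at 21.5% = $35,367.50
Next $205,500 at 17.5% = $35,962.50
Remaining $495,000 at 12% = $59,400.00
Fee: $43,875.00 + $12,750.00 + $35,367.50 + $35,962.50 + $59,400.00 = $187,355.00
$187,355.00 is under the $209,500 cap.

$187,355.00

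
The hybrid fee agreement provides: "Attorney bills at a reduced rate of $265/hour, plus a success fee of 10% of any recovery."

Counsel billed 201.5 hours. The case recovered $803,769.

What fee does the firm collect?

$133,774.40

Hourly: 201.5 × $265 = $53,397.50
Success fee: 10% of $803,769 = $80,376.90
Total: $53,397.50 + $80,376.90 = $133,774.40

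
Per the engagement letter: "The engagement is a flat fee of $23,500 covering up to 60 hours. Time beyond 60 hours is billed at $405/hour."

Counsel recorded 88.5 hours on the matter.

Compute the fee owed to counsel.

$35,042.50

Flat fee: $23,500.00
Excess hours: 88.5 − 60 = 28.5
Overrun: 28.5 × $405 = $11,542.50
Total: $23,500.00 + $11,542.50 = $35,042.50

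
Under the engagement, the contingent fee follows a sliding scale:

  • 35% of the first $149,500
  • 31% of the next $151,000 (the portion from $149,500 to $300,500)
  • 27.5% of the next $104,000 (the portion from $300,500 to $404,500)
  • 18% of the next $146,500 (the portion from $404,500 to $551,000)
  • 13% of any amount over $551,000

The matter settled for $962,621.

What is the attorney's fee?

$207,615.73

First $149,500 at 35% = $52,325.00
Next $151,000 at 31% = $46,810.00
Next $104,000 at 27.5% = $28,600.00
Next $146,500 at 18% = $26,370.00
Remaining $411,621 at 13% = $53,510.73
Fee: $52,325.00 + $46,810.00 + $28,600.00 + $26,370.00 + $53,510.73 = $207,615.73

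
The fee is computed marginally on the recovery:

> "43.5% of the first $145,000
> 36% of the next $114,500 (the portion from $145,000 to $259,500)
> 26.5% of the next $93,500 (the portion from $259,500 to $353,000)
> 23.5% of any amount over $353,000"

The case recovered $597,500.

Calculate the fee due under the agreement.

First $145,000 at 43.5% = $63,075.00
Next $114,500 at 36% = $41,220.00
Next $93,500 at 26.5% = $24,777.50
Remaining $244,500 at 23.5% = $57,457.50
Fee: $63,075.00 + $41,220.00 + $24,777.50 + $57,457.50 = $186,530.00

$186,530.00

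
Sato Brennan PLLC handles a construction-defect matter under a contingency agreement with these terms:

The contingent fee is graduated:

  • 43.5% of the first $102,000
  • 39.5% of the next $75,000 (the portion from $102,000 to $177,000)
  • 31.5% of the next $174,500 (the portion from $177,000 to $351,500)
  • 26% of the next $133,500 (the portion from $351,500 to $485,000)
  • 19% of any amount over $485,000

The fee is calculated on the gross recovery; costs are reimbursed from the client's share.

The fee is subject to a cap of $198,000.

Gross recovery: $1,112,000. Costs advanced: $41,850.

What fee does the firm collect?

$198,000.00

Fee base is the gross recovery, $1,112,000; costs are reimbursed separately.
First $102,000 at 43.5% = $44,370.00
Next $75,000 at 39.5% = $29,625.00
Next $174,500 at 31.5% = $54,967.50
Next $133,500 at 26% = $34,710.00
Remaining $627,000 at 19% = $119,130.00
Fee: $44,370.00 + $29,625.00 + $54,967.50 + $34,710.00 + $119,130.00 = $282,802.50
$282,802.50 exceeds the $198,000 cap, so the fee is capped at $198,000.00.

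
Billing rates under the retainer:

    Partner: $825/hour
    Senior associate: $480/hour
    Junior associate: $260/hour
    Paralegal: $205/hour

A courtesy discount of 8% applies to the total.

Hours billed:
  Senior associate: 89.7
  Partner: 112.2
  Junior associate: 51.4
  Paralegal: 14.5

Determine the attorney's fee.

$139,800.90

Partner: 112.2 × $825 = $92,565.00
Senior associate: 89.7 × $480 = $43,056.00
Junior associate: 51.4 × $260 = $13,364.00
Paralegal: 14.5 × $205 = $2,972.50
Subtotal: $151,957.50
Less 8% discount: −$12,156.60
Total: $151,957.50 − $12,156.60 = $139,800.90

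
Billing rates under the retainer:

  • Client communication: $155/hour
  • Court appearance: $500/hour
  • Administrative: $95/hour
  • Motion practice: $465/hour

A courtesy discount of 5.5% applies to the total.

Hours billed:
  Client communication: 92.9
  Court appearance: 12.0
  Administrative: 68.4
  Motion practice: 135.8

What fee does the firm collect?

Client communication: 92.9 × $155 = $14,399.50
Court appearance: 12.0 × $500 = $6,000.00
Administrative: 68.4 × $95 = $6,498.00
Motion practice: 135.8 × $465 = $63,147.00
Subtotal: $90,044.50
Less 5.5% discount: −$4,952.45
Total: $90,044.50 − $4,952.45 = $85,092.05

$85,092.05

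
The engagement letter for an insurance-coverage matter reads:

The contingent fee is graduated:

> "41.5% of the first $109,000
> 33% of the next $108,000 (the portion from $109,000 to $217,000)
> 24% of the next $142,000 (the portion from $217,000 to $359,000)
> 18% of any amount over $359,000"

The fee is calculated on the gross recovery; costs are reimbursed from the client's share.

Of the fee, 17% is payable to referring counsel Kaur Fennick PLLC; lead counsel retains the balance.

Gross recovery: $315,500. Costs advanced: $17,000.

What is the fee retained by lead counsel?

Fee base is the gross recovery, $315,500; costs are reimbursed separately.
First $109,000 at 41.5% = $45,235.00
Next $108,000 at 33% = $35,640.00
Remaining $98,500 at 24% = $23,640.00
Fee: $45,235.00 + $35,640.00 + $23,640.00 = $104,515.00
Referral share: 17% of $104,515.00 = $17,767.55; lead counsel retains $104,515.00 − $17,767.55 = $86,747.45.

$86,747.45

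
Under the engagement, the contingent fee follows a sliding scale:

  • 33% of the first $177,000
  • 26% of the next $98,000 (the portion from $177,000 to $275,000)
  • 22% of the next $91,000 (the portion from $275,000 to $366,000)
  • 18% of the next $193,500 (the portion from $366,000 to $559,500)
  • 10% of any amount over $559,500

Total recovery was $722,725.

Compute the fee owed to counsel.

$155,062.50

First $177,000 at 33% = $58,410.00
Next $98,000 at 26% = $25,480.00
Next $91,000 at 22% = $20,020.00
Next $193,500 at 18% = $34,830.00
Remaining $163,225 at 10% = $16,322.50
Fee: $58,410.00 + $25,480.00 + $20,020.00 + $34,830.00 + $16,322.50 = $155,062.50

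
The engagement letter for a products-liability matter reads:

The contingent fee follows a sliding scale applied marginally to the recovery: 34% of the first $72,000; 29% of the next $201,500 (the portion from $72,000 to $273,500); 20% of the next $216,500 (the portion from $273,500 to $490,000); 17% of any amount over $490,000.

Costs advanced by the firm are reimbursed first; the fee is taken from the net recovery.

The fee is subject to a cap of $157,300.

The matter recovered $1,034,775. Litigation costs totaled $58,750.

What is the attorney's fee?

$157,300.00

Fee base (net of costs): $1,034,775 − $58,750 = $976,025
First $72,000 at 34% = $24,480.00
Next $201,500 at 29% = $58,435.00
Next $216,500 at 20% = $43,300.00
Remaining $486,025 at 17% = $82,624.25
Fee: $24,480.00 + $58,435.00 + $43,300.00 + $82,624.25 = $208,839.25
$208,839.25 exceeds the $157,300 cap, so the fee is capped at $157,300.00.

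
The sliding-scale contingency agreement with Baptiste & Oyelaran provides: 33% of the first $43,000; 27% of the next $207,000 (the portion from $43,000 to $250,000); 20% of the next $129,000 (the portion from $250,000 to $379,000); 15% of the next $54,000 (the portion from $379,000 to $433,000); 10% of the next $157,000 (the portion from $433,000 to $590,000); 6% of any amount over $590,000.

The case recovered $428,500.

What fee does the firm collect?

First $43,000 at 33% = $14,190.00
Next $207,000 at 27% = $55,890.00
Next $129,000 at 20% = $25,800.00
Remaining $49,500 at 15% = $7,425.00
Fee: $14,190.00 + $55,890.00 + $25,800.00 + $7,425.00 = $103,305.00

$103,305.00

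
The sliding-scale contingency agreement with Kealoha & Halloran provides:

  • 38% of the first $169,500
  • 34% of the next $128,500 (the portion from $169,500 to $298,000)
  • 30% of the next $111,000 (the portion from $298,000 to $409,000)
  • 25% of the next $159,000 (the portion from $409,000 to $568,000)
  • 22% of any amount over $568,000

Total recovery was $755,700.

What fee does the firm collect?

First $169,500 at 38% = $64,410.00
Next $128,500 at 34% = $43,690.00
Next $111,000 at 30% = $33,300.00
Next $159,000 at 25% = $39,750.00
Remaining $187,700 at 22% = $41,294.00
Fee: $64,410.00 + $43,690.00 + $33,300.00 + $39,750.00 + $41,294.00 = $222,444.00

$222,444.00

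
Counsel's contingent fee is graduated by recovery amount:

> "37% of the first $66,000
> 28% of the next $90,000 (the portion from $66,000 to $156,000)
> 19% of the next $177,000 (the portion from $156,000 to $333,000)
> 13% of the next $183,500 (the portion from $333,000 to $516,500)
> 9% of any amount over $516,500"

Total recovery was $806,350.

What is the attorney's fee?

$133,191.50

First $66,000 at 37% = $24,420.00
Next $90,000 at 28% = $25,200.00
Next $177,000 at 19% = $33,630.00
Next $183,500 at 13% = $23,855.00
Remaining $289,850 at 9% = $26,086.50
Fee: $24,420.00 + $25,200.00 + $33,630.00 + $23,855.00 + $26,086.50 = $133,191.50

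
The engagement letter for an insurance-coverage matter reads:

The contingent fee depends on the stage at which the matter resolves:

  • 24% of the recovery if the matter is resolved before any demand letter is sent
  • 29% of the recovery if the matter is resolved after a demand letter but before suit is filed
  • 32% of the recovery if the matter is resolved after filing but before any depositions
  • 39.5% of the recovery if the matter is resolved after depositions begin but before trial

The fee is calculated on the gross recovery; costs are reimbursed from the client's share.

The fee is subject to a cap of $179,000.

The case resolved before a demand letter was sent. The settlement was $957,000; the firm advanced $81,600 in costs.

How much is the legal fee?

$179,000.00

Fee base is the gross recovery, $957,000; costs are reimbursed separately.
The matter resolved before a demand letter was sent, so the 24% rate applies.
$957,000 × 24% = $229,680.00
$229,680.00 exceeds the $179,000 cap, so the fee is capped at $179,000.00.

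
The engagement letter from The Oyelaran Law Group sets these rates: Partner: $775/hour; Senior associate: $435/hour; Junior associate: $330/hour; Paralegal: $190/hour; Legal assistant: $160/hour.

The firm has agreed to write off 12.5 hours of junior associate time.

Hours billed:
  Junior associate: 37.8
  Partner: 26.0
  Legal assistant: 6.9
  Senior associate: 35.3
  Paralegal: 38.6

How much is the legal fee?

Partner: 26.0 × $775 = $20,150.00
Senior associate: 35.3 × $435 = $15,355.50
Junior associate: 37.8 × $330 = $12,474.00
Paralegal: 38.6 × $190 = $7,334.00
Legal assistant: 6.9 × $160 = $1,104.00
Subtotal: $56,417.50
Write-off: 12.5 × $330 = $4,125.00
Total: $56,417.50 − $4,125.00 = $52,292.50

$52,292.50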